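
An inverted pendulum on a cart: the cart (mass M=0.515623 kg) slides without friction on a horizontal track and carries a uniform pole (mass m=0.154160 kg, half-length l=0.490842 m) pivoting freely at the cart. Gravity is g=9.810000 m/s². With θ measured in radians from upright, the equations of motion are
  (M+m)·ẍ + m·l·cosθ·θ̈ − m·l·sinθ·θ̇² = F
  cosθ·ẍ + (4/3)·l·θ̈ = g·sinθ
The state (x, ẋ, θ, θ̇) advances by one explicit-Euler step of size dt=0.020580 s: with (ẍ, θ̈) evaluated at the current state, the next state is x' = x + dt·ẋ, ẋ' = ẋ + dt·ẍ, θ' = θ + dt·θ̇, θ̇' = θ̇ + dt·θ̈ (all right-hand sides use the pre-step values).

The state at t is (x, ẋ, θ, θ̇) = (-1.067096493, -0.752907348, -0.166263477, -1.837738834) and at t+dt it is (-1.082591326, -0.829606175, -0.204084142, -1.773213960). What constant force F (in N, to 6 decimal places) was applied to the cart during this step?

ẍ = (ẋ'−ẋ)/dt = (-0.829606175−-0.752907348)/0.020580 = -3.726862
θ̈ = (θ̇'−θ̇)/dt = (-1.773213960−-1.837738834)/0.020580 = 3.135319
sinθ=-0.165499, cosθ=0.986210
F = (M+m)·ẍ + m·l·cosθ·θ̈ − m·l·sinθ·θ̇² = -2.496189 + 0.233972 − -0.042294 = -2.219923

F = -2.219923 N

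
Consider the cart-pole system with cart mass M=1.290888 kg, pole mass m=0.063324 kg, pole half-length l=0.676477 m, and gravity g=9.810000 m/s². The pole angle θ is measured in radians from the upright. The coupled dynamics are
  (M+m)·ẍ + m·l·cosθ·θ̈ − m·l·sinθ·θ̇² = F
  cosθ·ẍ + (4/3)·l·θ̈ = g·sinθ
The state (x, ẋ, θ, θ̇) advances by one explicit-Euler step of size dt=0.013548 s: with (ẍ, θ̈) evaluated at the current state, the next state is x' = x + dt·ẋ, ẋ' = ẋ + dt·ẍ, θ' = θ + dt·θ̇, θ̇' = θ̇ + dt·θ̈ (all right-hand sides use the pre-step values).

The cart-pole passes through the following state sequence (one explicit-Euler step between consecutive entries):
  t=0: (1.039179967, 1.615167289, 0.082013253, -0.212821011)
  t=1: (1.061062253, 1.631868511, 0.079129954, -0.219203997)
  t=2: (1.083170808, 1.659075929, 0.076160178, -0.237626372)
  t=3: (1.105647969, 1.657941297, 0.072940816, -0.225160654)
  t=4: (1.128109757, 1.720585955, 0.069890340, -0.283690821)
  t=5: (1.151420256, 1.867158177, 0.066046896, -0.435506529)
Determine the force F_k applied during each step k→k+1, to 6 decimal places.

F_0 = 1.649124 N
F_1 = 2.661331 N
F_2 = -0.074297 N
F_3 = 6.077015 N
F_4 = 14.171768 N

step 0→1:
  ẍ = (ẋ'−ẋ)/dt = (1.631868511−1.615167289)/0.013548 = 1.232744
  θ̈ = (θ̇'−θ̇)/dt = (-0.219203997−-0.212821011)/0.013548 = -0.471139
  sinθ=0.081921, cosθ=0.996639
  F = (M+m)·ẍ + m·l·cosθ·θ̈ − m·l·sinθ·θ̇² = 1.669397 + -0.020114 − 0.000159 = 1.649124
step 1→2:
  ẍ = (ẋ'−ẋ)/dt = (1.659075929−1.631868511)/0.013548 = 2.008224
  θ̈ = (θ̇'−θ̇)/dt = (-0.237626372−-0.219203997)/0.013548 = -1.359786
  sinθ=0.079047, cosθ=0.996871
  F = (M+m)·ẍ + m·l·cosθ·θ̈ − m·l·sinθ·θ̇² = 2.719561 + -0.058067 − 0.000163 = 2.661331
step 2→3:
  ẍ = (ẋ'−ẋ)/dt = (1.657941297−1.659075929)/0.013548 = -0.083749
  θ̈ = (θ̇'−θ̇)/dt = (-0.225160654−-0.237626372)/0.013548 = 0.920115
  sinθ=0.076087, cosθ=0.997101
  F = (M+m)·ẍ + m·l·cosθ·θ̈ − m·l·sinθ·θ̇² = -0.113414 + 0.039301 − 0.000184 = -0.074297
step 3→4:
  ẍ = (ẋ'−ẋ)/dt = (1.720585955−1.657941297)/0.013548 = 4.623904
  θ̈ = (θ̇'−θ̇)/dt = (-0.283690821−-0.225160654)/0.013548 = -4.320207
  sinθ=0.072876, cosθ=0.997341
  F = (M+m)·ẍ + m·l·cosθ·θ̈ − m·l·sinθ·θ̇² = 6.261747 + -0.184574 − 0.000158 = 6.077015
step 4→5:
  ẍ = (ẋ'−ẋ)/dt = (1.867158177−1.720585955)/0.013548 = 10.818735
  θ̈ = (θ̇'−θ̇)/dt = (-0.435506529−-0.283690821)/0.013548 = -11.205765
  sinθ=0.069833, cosθ=0.997559
  F = (M+m)·ẍ + m·l·cosθ·θ̈ − m·l·sinθ·θ̇² = 14.650861 + -0.478852 − 0.000241 = 14.171768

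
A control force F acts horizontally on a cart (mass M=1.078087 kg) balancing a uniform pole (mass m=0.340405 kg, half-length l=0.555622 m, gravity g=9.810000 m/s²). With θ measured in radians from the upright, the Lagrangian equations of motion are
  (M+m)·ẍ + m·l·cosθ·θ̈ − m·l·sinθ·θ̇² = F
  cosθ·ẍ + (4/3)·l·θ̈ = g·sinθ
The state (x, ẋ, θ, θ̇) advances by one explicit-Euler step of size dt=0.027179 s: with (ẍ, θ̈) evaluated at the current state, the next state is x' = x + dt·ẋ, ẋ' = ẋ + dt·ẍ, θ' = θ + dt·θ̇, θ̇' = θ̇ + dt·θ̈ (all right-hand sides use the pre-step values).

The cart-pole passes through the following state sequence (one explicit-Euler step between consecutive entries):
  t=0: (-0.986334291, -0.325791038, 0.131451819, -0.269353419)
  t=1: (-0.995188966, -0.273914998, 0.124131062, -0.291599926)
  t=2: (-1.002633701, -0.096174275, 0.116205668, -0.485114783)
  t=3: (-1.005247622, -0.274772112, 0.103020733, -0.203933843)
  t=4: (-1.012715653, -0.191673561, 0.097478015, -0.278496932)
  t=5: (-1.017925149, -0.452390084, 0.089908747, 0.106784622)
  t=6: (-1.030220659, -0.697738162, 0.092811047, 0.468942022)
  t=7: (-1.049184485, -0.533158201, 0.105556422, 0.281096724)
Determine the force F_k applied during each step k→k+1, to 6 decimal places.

step 0→1:
  ẍ = (ẋ'−ẋ)/dt = (-0.273914998−-0.325791038)/0.027179 = 1.908681
  θ̈ = (θ̇'−θ̇)/dt = (-0.291599926−-0.269353419)/0.027179 = -0.818518
  sinθ=0.131074, cosθ=0.991373
  F = (M+m)·ẍ + m·l·cosθ·θ̈ − m·l·sinθ·θ̇² = 2.707449 + -0.153476 − 0.001799 = 2.552174
step 1→2:
  ẍ = (ẋ'−ẋ)/dt = (-0.096174275−-0.273914998)/0.027179 = 6.539634
  θ̈ = (θ̇'−θ̇)/dt = (-0.485114783−-0.291599926)/0.027179 = -7.120014
  sinθ=0.123813, cosθ=0.992306
  F = (M+m)·ẍ + m·l·cosθ·θ̈ − m·l·sinθ·θ̇² = 9.276419 + -1.336293 − 0.001991 = 7.938135
step 2→3:
  ẍ = (ẋ'−ẋ)/dt = (-0.274772112−-0.096174275)/0.027179 = -6.571170
  θ̈ = (θ̇'−θ̇)/dt = (-0.203933843−-0.485114783)/0.027179 = 10.345522
  sinθ=0.115944, cosθ=0.993256
  F = (M+m)·ẍ + m·l·cosθ·θ̈ − m·l·sinθ·θ̇² = -9.321152 + 1.943519 − 0.005161 = -7.382794
step 3→4:
  ẍ = (ẋ'−ẋ)/dt = (-0.191673561−-0.274772112)/0.027179 = 3.057454
  θ̈ = (θ̇'−θ̇)/dt = (-0.278496932−-0.203933843)/0.027179 = -2.743408
  sinθ=0.102839, cosθ=0.994698
  F = (M+m)·ẍ + m·l·cosθ·θ̈ − m·l·sinθ·θ̇² = 4.336974 + -0.516128 − 0.000809 = 3.820038
step 4→5:
  ẍ = (ẋ'−ẋ)/dt = (-0.452390084−-0.191673561)/0.027179 = -9.592572
  θ̈ = (θ̇'−θ̇)/dt = (0.106784622−-0.278496932)/0.027179 = 14.175708
  sinθ=0.097324, cosθ=0.995253
  F = (M+m)·ẍ + m·l·cosθ·θ̈ − m·l·sinθ·θ̇² = -13.606987 + 2.668416 − 0.001428 = -10.939999
step 5→6:
  ẍ = (ẋ'−ẋ)/dt = (-0.697738162−-0.452390084)/0.027179 = -9.027119
  θ̈ = (θ̇'−θ̇)/dt = (0.468942022−0.106784622)/0.027179 = 13.324898
  sinθ=0.089788, cosθ=0.995961
  F = (M+m)·ẍ + m·l·cosθ·θ̈ − m·l·sinθ·θ̇² = -12.804897 + 2.510045 − 0.000194 = -10.295045
step 6→7:
  ẍ = (ẋ'−ẋ)/dt = (-0.533158201−-0.697738162)/0.027179 = 6.055409
  θ̈ = (θ̇'−θ̇)/dt = (0.281096724−0.468942022)/0.027179 = -6.911413
  sinθ=0.092678, cosθ=0.995696
  F = (M+m)·ẍ + m·l·cosθ·θ̈ − m·l·sinθ·θ̇² = 8.589549 + -1.301575 − 0.003855 = 7.284120

F_0 = 2.552174 N
F_1 = 7.938135 N
F_2 = -7.382794 N
F_3 = 3.820038 N
F_4 = -10.939999 N
F_5 = -10.295045 N
F_6 = 7.284120 N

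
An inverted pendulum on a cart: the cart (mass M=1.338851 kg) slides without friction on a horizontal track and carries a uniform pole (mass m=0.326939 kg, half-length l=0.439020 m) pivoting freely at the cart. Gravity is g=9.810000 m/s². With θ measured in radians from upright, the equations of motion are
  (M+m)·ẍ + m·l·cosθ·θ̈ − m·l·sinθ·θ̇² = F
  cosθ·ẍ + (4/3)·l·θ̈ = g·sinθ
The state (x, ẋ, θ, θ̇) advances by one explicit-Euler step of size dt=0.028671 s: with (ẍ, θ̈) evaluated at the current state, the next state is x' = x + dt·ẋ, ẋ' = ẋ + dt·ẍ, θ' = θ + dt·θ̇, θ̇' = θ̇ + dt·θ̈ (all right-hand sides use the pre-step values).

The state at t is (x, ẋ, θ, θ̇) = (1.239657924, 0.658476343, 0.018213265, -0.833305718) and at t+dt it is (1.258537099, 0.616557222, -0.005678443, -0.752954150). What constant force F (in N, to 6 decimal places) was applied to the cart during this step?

ẍ = (ẋ'−ẋ)/dt = (0.616557222−0.658476343)/0.028671 = -1.462074
θ̈ = (θ̇'−θ̇)/dt = (-0.752954150−-0.833305718)/0.028671 = 2.802538
sinθ=0.018212, cosθ=0.999834
F = (M+m)·ẍ + m·l·cosθ·θ̈ − m·l·sinθ·θ̇² = -2.435508 + 0.402189 − 0.001815 = -2.035134

F = -2.035134 N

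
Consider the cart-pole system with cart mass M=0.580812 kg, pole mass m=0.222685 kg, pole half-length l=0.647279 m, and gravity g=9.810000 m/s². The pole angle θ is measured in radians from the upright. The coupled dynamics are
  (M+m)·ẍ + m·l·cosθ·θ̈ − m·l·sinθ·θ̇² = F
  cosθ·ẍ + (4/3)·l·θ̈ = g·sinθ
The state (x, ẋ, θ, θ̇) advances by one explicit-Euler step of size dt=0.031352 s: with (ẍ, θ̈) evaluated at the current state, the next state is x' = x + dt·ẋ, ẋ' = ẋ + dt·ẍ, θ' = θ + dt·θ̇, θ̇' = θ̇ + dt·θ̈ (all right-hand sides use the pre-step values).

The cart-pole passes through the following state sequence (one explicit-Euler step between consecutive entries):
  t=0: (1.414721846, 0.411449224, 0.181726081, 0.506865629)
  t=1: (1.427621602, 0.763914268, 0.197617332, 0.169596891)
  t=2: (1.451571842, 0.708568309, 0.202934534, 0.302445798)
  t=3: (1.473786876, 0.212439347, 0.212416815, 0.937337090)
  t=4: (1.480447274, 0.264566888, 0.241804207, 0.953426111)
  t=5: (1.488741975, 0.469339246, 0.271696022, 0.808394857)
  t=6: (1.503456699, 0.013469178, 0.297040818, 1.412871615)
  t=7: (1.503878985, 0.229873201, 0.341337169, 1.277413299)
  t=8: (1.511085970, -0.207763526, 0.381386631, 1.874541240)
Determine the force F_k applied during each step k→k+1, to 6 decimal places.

F_0 = 7.501327 N
F_1 = -0.820355 N
F_2 = -9.858591 N
F_3 = 1.381545 N
F_4 = 4.569207 N
F_5 = -9.031323 N
F_6 = 4.866350 N
F_7 = -8.707712 N

step 0→1:
  ẍ = (ẋ'−ẋ)/dt = (0.763914268−0.411449224)/0.031352 = 11.242187
  θ̈ = (θ̇'−θ̇)/dt = (0.169596891−0.506865629)/0.031352 = -10.757487
  sinθ=0.180727, cosθ=0.983533
  F = (M+m)·ẍ + m·l·cosθ·θ̈ − m·l·sinθ·θ̇² = 9.033063 + -1.525044 − 0.006693 = 7.501327
step 1→2:
  ẍ = (ẋ'−ẋ)/dt = (0.708568309−0.763914268)/0.031352 = -1.765309
  θ̈ = (θ̇'−θ̇)/dt = (0.302445798−0.169596891)/0.031352 = 4.237334
  sinθ=0.196334, cosθ=0.980537
  F = (M+m)·ẍ + m·l·cosθ·θ̈ − m·l·sinθ·θ̇² = -1.418420 + 0.598879 − 0.000814 = -0.820355
step 2→3:
  ẍ = (ẋ'−ẋ)/dt = (0.212439347−0.708568309)/0.031352 = -15.824476
  θ̈ = (θ̇'−θ̇)/dt = (0.937337090−0.302445798)/0.031352 = 20.250424
  sinθ=0.201545, cosθ=0.979479
  F = (M+m)·ẍ + m·l·cosθ·θ̈ − m·l·sinθ·θ̇² = -12.714919 + 2.858985 − 0.002657 = -9.858591
step 3→4:
  ẍ = (ẋ'−ẋ)/dt = (0.264566888−0.212439347)/0.031352 = 1.662654
  θ̈ = (θ̇'−θ̇)/dt = (0.953426111−0.937337090)/0.031352 = 0.513174
  sinθ=0.210823, cosθ=0.977524
  F = (M+m)·ẍ + m·l·cosθ·θ̈ − m·l·sinθ·θ̇² = 1.335938 + 0.072306 − 0.026699 = 1.381545
step 4→5:
  ẍ = (ẋ'−ẋ)/dt = (0.469339246−0.264566888)/0.031352 = 6.531397
  θ̈ = (θ̇'−θ̇)/dt = (0.808394857−0.953426111)/0.031352 = -4.625901
  sinθ=0.239455, cosθ=0.970908
  F = (M+m)·ẍ + m·l·cosθ·θ̈ − m·l·sinθ·θ̇² = 5.247958 + -0.647376 − 0.031375 = 4.569207
step 5→6:
  ẍ = (ẋ'−ẋ)/dt = (0.013469178−0.469339246)/0.031352 = -14.540382
  θ̈ = (θ̇'−θ̇)/dt = (1.412871615−0.808394857)/0.031352 = 19.280325
  sinθ=0.268366, cosθ=0.963317
  F = (M+m)·ẍ + m·l·cosθ·θ̈ − m·l·sinθ·θ̇² = -11.683154 + 2.677109 − 0.025279 = -9.031323
step 6→7:
  ẍ = (ẋ'−ẋ)/dt = (0.229873201−0.013469178)/0.031352 = 6.902399
  θ̈ = (θ̇'−θ̇)/dt = (1.277413299−1.412871615)/0.031352 = -4.320564
  sinθ=0.292692, cosθ=0.956207
  F = (M+m)·ẍ + m·l·cosθ·θ̈ − m·l·sinθ·θ̇² = 5.546057 + -0.595490 − 0.084217 = 4.866350
step 7→8:
  ẍ = (ẋ'−ẋ)/dt = (-0.207763526−0.229873201)/0.031352 = -13.958814
  θ̈ = (θ̇'−θ̇)/dt = (1.874541240−1.277413299)/0.031352 = 19.045928
  sinθ=0.334747, cosθ=0.942308
  F = (M+m)·ẍ + m·l·cosθ·θ̈ − m·l·sinθ·θ̇² = -11.215865 + 2.586887 − 0.078734 = -8.707712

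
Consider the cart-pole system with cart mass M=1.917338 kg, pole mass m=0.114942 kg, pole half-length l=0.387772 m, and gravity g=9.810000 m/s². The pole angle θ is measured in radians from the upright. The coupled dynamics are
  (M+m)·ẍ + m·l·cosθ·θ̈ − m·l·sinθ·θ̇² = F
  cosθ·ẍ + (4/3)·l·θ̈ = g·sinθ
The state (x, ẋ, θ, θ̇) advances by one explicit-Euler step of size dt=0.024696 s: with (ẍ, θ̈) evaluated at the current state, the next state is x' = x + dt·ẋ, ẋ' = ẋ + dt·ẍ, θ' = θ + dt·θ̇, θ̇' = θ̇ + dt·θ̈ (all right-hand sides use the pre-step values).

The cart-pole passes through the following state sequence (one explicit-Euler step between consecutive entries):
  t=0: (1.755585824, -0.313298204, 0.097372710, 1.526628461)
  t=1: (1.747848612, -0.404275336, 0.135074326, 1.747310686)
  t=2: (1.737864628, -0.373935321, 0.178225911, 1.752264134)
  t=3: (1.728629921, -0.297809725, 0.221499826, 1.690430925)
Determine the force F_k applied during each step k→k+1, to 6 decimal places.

F_0 = -7.100377 N
F_1 = 2.487270 N
F_2 = 6.130427 N

step 0→1:
  ẍ = (ẋ'−ẋ)/dt = (-0.404275336−-0.313298204)/0.024696 = -3.683881
  θ̈ = (θ̇'−θ̇)/dt = (1.747310686−1.526628461)/0.024696 = 8.935950
  sinθ=0.097219, cosθ=0.995263
  F = (M+m)·ẍ + m·l·cosθ·θ̈ − m·l·sinθ·θ̇² = -7.486678 + 0.396400 − 0.010099 = -7.100377
step 1→2:
  ẍ = (ẋ'−ẋ)/dt = (-0.373935321−-0.404275336)/0.024696 = 1.228540
  θ̈ = (θ̇'−θ̇)/dt = (1.752264134−1.747310686)/0.024696 = 0.200577
  sinθ=0.134664, cosθ=0.990891
  F = (M+m)·ẍ + m·l·cosθ·θ̈ − m·l·sinθ·θ̇² = 2.496737 + 0.008859 − 0.018325 = 2.487270
step 2→3:
  ẍ = (ẋ'−ẋ)/dt = (-0.297809725−-0.373935321)/0.024696 = 3.082507
  θ̈ = (θ̇'−θ̇)/dt = (1.690430925−1.752264134)/0.024696 = -2.503774
  sinθ=0.177284, cosθ=0.984160
  F = (M+m)·ẍ + m·l·cosθ·θ̈ − m·l·sinθ·θ̇² = 6.264518 + -0.109829 − 0.024262 = 6.130427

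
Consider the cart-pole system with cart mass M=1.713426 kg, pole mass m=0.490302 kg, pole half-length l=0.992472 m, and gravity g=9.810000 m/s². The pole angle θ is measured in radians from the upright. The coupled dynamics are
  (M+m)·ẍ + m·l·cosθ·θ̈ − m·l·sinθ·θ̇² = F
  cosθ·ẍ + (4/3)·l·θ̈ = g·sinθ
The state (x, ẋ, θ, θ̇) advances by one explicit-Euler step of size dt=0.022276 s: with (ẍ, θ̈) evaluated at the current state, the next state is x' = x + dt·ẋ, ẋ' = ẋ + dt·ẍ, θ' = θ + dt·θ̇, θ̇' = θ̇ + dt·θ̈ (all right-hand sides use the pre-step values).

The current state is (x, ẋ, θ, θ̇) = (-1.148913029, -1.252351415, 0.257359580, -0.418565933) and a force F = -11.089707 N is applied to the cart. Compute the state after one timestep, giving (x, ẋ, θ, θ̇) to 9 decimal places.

(-1.176810409, -1.395553514, 0.248035605, -0.271881309)

sinθ=0.254527983, cosθ=0.967065409
temp = (F + m·l·θ̇²·sinθ)/(M+m) = (-11.089707 + 0.021699275)/2.203728 = -5.022401914
θ̈ = (g·sinθ − cosθ·temp)/(l·(4/3 − m·cos²θ/(M+m))) = 6.584872674
ẍ = temp − m·l·θ̈·cosθ/(M+m) = -6.428537403
Euler: x'=-1.148913029+0.022276·-1.252351415=-1.176810409, ẋ'=-1.252351415+0.022276·-6.428537403=-1.395553514
       θ'=0.257359580+0.022276·-0.418565933=0.248035605, θ̇'=-0.418565933+0.022276·6.584872674=-0.271881309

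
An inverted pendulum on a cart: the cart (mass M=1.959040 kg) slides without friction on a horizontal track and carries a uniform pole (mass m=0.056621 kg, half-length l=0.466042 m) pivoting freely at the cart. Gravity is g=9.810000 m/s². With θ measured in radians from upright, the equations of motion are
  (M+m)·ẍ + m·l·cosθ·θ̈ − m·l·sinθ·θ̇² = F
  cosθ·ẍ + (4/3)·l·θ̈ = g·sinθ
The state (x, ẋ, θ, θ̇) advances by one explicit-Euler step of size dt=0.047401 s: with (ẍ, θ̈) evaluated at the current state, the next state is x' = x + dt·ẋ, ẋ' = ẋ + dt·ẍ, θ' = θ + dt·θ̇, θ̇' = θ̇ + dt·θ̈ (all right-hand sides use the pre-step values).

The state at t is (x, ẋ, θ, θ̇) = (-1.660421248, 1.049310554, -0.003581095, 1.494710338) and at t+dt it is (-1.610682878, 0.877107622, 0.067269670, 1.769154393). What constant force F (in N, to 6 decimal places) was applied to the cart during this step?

F = -7.169697 N

ẍ = (ẋ'−ẋ)/dt = (0.877107622−1.049310554)/0.047401 = -3.632897
θ̈ = (θ̇'−θ̇)/dt = (1.769154393−1.494710338)/0.047401 = 5.789837
sinθ=-0.003581, cosθ=0.999994
F = (M+m)·ẍ + m·l·cosθ·θ̈ − m·l·sinθ·θ̇² = -7.322688 + 0.152780 − -0.000211 = -7.169697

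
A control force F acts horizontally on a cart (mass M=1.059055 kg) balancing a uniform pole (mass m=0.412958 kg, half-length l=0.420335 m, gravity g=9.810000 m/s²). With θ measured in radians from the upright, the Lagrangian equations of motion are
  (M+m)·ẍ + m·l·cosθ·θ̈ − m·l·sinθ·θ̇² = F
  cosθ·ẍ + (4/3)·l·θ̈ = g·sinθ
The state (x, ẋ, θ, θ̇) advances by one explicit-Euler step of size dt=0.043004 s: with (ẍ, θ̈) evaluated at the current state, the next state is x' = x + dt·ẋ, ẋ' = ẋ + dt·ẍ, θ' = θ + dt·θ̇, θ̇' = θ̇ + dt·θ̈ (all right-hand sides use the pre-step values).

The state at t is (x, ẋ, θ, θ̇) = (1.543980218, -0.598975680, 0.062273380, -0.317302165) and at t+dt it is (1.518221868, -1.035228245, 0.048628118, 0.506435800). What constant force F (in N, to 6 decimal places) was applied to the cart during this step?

F = -11.615393 N

ẍ = (ẋ'−ẋ)/dt = (-1.035228245−-0.598975680)/0.043004 = -10.144465
θ̈ = (θ̇'−θ̇)/dt = (0.506435800−-0.317302165)/0.043004 = 19.154915
sinθ=0.062233, cosθ=0.998062
F = (M+m)·ẍ + m·l·cosθ·θ̈ − m·l·sinθ·θ̇² = -14.932784 + 3.318479 − 0.001088 = -11.615393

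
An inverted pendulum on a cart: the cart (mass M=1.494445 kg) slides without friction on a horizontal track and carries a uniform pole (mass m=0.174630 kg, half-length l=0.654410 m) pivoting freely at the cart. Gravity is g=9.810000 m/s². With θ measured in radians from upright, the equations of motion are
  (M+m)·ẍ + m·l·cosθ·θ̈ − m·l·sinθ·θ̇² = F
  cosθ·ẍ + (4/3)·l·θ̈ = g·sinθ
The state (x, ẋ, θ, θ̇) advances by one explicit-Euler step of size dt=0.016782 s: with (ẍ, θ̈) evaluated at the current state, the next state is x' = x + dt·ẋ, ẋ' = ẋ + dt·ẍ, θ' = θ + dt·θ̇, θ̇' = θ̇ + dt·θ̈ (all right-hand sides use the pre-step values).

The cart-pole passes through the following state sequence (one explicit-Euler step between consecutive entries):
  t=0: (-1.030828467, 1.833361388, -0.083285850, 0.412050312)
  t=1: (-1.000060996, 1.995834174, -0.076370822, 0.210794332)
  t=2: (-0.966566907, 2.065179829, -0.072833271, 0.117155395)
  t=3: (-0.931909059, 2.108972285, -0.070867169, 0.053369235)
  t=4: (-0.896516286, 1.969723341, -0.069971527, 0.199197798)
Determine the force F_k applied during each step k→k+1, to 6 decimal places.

step 0→1:
  ẍ = (ẋ'−ẋ)/dt = (1.995834174−1.833361388)/0.016782 = 9.681372
  θ̈ = (θ̇'−θ̇)/dt = (0.210794332−0.412050312)/0.016782 = -11.992372
  sinθ=-0.083190, cosθ=0.996534
  F = (M+m)·ẍ + m·l·cosθ·θ̈ − m·l·sinθ·θ̇² = 16.158936 + -1.365733 − -0.001614 = 14.794817
step 1→2:
  ẍ = (ẋ'−ẋ)/dt = (2.065179829−1.995834174)/0.016782 = 4.132145
  θ̈ = (θ̇'−θ̇)/dt = (0.117155395−0.210794332)/0.016782 = -5.579725
  sinθ=-0.076297, cosθ=0.997085
  F = (M+m)·ẍ + m·l·cosθ·θ̈ − m·l·sinθ·θ̇² = 6.896860 + -0.635790 − -0.000387 = 6.261457
step 2→3:
  ẍ = (ẋ'−ẋ)/dt = (2.108972285−2.065179829)/0.016782 = 2.609490
  θ̈ = (θ̇'−θ̇)/dt = (0.053369235−0.117155395)/0.016782 = -3.800868
  sinθ=-0.072769, cosθ=0.997349
  F = (M+m)·ẍ + m·l·cosθ·θ̈ − m·l·sinθ·θ̇² = 4.355434 + -0.433210 − -0.000114 = 3.922338
step 3→4:
  ẍ = (ẋ'−ẋ)/dt = (1.969723341−2.108972285)/0.016782 = -8.297518
  θ̈ = (θ̇'−θ̇)/dt = (0.199197798−0.053369235)/0.016782 = 8.689582
  sinθ=-0.070808, cosθ=0.997490
  F = (M+m)·ẍ + m·l·cosθ·θ̈ − m·l·sinθ·θ̇² = -13.849180 + 0.990550 − -0.000023 = -12.858607

F_0 = 14.794817 N
F_1 = 6.261457 N
F_2 = 3.922338 N
F_3 = -12.858607 N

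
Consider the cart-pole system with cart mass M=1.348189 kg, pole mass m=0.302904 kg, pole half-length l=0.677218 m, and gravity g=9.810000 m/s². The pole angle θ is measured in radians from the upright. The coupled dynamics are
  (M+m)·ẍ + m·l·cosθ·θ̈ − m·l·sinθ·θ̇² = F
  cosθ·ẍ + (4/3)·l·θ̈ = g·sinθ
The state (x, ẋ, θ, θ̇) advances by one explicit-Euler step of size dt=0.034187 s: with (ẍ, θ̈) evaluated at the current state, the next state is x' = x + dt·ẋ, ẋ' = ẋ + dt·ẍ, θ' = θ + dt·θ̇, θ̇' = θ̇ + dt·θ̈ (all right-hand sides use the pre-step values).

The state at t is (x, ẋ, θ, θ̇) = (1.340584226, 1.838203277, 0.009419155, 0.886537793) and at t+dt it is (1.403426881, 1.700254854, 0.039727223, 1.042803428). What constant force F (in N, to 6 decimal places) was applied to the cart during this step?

ẍ = (ẋ'−ẋ)/dt = (1.700254854−1.838203277)/0.034187 = -4.035113
θ̈ = (θ̇'−θ̇)/dt = (1.042803428−0.886537793)/0.034187 = 4.570908
sinθ=0.009419, cosθ=0.999956
F = (M+m)·ẍ + m·l·cosθ·θ̈ − m·l·sinθ·θ̇² = -6.662348 + 0.937598 − 0.001519 = -5.726268

F = -5.726268 N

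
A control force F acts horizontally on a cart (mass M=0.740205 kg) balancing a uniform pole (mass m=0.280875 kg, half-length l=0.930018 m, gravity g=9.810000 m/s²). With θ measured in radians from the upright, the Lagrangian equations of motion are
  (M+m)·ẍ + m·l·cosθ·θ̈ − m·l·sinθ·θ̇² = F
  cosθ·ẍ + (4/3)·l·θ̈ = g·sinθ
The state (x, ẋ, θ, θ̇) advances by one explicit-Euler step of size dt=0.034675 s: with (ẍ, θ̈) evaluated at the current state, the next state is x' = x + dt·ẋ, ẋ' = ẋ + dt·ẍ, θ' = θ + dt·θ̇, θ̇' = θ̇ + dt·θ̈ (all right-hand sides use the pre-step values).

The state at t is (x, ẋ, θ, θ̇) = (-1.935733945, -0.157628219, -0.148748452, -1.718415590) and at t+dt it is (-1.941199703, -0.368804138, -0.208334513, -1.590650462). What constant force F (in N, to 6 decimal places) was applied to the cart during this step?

F = -5.152342 N

ẍ = (ẋ'−ẋ)/dt = (-0.368804138−-0.157628219)/0.034675 = -6.090149
θ̈ = (θ̇'−θ̇)/dt = (-1.590650462−-1.718415590)/0.034675 = 3.684647
sinθ=-0.148201, cosθ=0.988957
F = (M+m)·ẍ + m·l·cosθ·θ̈ − m·l·sinθ·θ̇² = -6.218529 + 0.951870 − -0.114317 = -5.152342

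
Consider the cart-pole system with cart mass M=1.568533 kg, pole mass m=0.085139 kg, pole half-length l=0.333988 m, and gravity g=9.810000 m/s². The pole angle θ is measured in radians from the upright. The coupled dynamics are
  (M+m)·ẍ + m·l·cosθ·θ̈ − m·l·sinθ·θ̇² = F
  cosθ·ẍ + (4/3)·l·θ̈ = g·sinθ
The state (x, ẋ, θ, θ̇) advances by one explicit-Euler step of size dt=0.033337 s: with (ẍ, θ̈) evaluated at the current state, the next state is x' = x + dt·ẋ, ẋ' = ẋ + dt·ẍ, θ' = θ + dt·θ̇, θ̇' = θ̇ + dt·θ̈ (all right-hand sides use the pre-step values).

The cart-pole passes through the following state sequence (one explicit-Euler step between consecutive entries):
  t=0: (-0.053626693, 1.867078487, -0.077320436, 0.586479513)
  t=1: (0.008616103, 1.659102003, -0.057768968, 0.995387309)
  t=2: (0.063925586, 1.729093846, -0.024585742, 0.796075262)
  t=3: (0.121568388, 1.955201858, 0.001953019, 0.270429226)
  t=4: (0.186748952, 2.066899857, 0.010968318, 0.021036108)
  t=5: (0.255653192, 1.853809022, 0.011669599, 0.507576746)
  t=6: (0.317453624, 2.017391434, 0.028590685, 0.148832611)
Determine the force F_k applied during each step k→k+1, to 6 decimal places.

F_0 = -9.968113 N
F_1 = 3.303828 N
F_2 = 10.768240 N
F_3 = 5.328018 N
F_4 = -10.155329 N
F_5 = 7.808395 N

step 0→1:
  ẍ = (ẋ'−ẋ)/dt = (1.659102003−1.867078487)/0.033337 = -6.238608
  θ̈ = (θ̇'−θ̇)/dt = (0.995387309−0.586479513)/0.033337 = 12.265885
  sinθ=-0.077243, cosθ=0.997012
  F = (M+m)·ẍ + m·l·cosθ·θ̈ − m·l·sinθ·θ̇² = -10.316612 + 0.347743 − -0.000755 = -9.968113
step 1→2:
  ẍ = (ẋ'−ẋ)/dt = (1.729093846−1.659102003)/0.033337 = 2.099524
  θ̈ = (θ̇'−θ̇)/dt = (0.796075262−0.995387309)/0.033337 = -5.978704
  sinθ=-0.057737, cosθ=0.998332
  F = (M+m)·ẍ + m·l·cosθ·θ̈ − m·l·sinθ·θ̇² = 3.471925 + -0.169723 − -0.001627 = 3.303828
step 2→3:
  ẍ = (ẋ'−ẋ)/dt = (1.955201858−1.729093846)/0.033337 = 6.782494
  θ̈ = (θ̇'−θ̇)/dt = (0.270429226−0.796075262)/0.033337 = -15.767647
  sinθ=-0.024583, cosθ=0.999698
  F = (M+m)·ẍ + m·l·cosθ·θ̈ − m·l·sinθ·θ̇² = 11.216021 + -0.448224 − -0.000443 = 10.768240
step 3→4:
  ẍ = (ẋ'−ẋ)/dt = (2.066899857−1.955201858)/0.033337 = 3.350571
  θ̈ = (θ̇'−θ̇)/dt = (0.021036108−0.270429226)/0.033337 = -7.480971
  sinθ=0.001953, cosθ=0.999998
  F = (M+m)·ẍ + m·l·cosθ·θ̈ − m·l·sinθ·θ̇² = 5.540746 + -0.212724 − 0.000004 = 5.328018
step 4→5:
  ẍ = (ẋ'−ẋ)/dt = (1.853809022−2.066899857)/0.033337 = -6.392022
  θ̈ = (θ̇'−θ̇)/dt = (0.507576746−0.021036108)/0.033337 = 14.594614
  sinθ=0.010968, cosθ=0.999940
  F = (M+m)·ẍ + m·l·cosθ·θ̈ − m·l·sinθ·θ̇² = -10.570308 + 0.414979 − 0.000000 = -10.155329
step 5→6:
  ẍ = (ẋ'−ẋ)/dt = (2.017391434−1.853809022)/0.033337 = 4.906933
  θ̈ = (θ̇'−θ̇)/dt = (0.148832611−0.507576746)/0.033337 = -10.761140
  sinθ=0.011669, cosθ=0.999932
  F = (M+m)·ẍ + m·l·cosθ·θ̈ − m·l·sinθ·θ̇² = 8.114457 + -0.305977 − 0.000085 = 7.808395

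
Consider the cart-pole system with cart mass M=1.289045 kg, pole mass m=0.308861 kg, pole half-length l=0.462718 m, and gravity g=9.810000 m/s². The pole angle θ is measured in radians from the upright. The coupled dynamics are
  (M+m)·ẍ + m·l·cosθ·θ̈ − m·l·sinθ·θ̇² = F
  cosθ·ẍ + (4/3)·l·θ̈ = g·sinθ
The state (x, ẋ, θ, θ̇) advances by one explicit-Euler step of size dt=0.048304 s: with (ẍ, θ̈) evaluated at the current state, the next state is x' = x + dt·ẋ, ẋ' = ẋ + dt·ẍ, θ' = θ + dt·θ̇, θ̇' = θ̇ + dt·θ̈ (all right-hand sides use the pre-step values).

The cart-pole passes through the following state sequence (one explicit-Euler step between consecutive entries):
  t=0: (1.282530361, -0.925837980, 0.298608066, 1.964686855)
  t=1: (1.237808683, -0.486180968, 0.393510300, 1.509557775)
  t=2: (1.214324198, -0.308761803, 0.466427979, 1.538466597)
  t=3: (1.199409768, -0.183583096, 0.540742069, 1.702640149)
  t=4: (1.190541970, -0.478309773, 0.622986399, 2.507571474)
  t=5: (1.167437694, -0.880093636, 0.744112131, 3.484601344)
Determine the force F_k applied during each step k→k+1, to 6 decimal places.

step 0→1:
  ẍ = (ẋ'−ẋ)/dt = (-0.486180968−-0.925837980)/0.048304 = 9.101876
  θ̈ = (θ̇'−θ̇)/dt = (1.509557775−1.964686855)/0.048304 = -9.422182
  sinθ=0.294190, cosθ=0.955747
  F = (M+m)·ẍ + m·l·cosθ·θ̈ − m·l·sinθ·θ̇² = 14.543942 + -1.286986 − 0.162291 = 13.094665
step 1→2:
  ẍ = (ẋ'−ẋ)/dt = (-0.308761803−-0.486180968)/0.048304 = 3.672970
  θ̈ = (θ̇'−θ̇)/dt = (1.538466597−1.509557775)/0.048304 = 0.598477
  sinθ=0.383433, cosθ=0.923569
  F = (M+m)·ẍ + m·l·cosθ·θ̈ − m·l·sinθ·θ̇² = 5.869062 + 0.078994 − 0.124873 = 5.823183
step 2→3:
  ẍ = (ẋ'−ẋ)/dt = (-0.183583096−-0.308761803)/0.048304 = 2.591477
  θ̈ = (θ̇'−θ̇)/dt = (1.702640149−1.538466597)/0.048304 = 3.398757
  sinθ=0.449699, cosθ=0.893180
  F = (M+m)·ẍ + m·l·cosθ·θ̈ − m·l·sinθ·θ̇² = 4.140937 + 0.433849 − 0.152117 = 4.422669
step 3→4:
  ẍ = (ẋ'−ẋ)/dt = (-0.478309773−-0.183583096)/0.048304 = -6.101496
  θ̈ = (θ̇'−θ̇)/dt = (2.507571474−1.702640149)/0.048304 = 16.663865
  sinθ=0.514772, cosθ=0.857327
  F = (M+m)·ẍ + m·l·cosθ·θ̈ − m·l·sinθ·θ̇² = -9.749618 + 2.041746 − 0.213275 = -7.921147
step 4→5:
  ẍ = (ẋ'−ẋ)/dt = (-0.880093636−-0.478309773)/0.048304 = -8.317818
  θ̈ = (θ̇'−θ̇)/dt = (3.484601344−2.507571474)/0.048304 = 20.226687
  sinθ=0.583463, cosθ=0.812140
  F = (M+m)·ẍ + m·l·cosθ·θ̈ − m·l·sinθ·θ̇² = -13.291091 + 2.347658 − 0.524324 = -11.467756

F_0 = 13.094665 N
F_1 = 5.823183 N
F_2 = 4.422669 N
F_3 = -7.921147 N
F_4 = -11.467756 N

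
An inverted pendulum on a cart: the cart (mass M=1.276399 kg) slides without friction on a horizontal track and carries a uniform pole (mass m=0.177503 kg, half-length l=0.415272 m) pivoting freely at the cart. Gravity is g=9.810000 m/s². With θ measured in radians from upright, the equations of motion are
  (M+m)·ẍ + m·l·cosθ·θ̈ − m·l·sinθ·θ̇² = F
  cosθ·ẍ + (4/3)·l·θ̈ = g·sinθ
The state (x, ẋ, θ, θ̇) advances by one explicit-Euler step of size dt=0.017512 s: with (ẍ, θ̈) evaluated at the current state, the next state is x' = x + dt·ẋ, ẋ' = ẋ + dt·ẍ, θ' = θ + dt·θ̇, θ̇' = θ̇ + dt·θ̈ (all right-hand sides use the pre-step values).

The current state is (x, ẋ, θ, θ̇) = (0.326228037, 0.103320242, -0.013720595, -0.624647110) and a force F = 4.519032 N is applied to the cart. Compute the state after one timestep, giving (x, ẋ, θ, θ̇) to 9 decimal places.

sinθ=-0.013720165, cosθ=0.999905874
temp = (F + m·l·θ̇²·sinθ)/(M+m) = (4.519032 + -0.000394609)/1.453902 = 3.107938080
θ̈ = (g·sinθ − cosθ·temp)/(l·(4/3 − m·cos²θ/(M+m))) = -6.445727736
ẍ = temp − m·l·θ̈·cosθ/(M+m) = 3.434702145
Euler: x'=0.326228037+0.017512·0.103320242=0.328037381, ẋ'=0.103320242+0.017512·3.434702145=0.163468746
       θ'=-0.013720595+0.017512·-0.624647110=-0.024659415, θ̇'=-0.624647110+0.017512·-6.445727736=-0.737524694

(0.328037381, 0.163468746, -0.024659415, -0.737524694)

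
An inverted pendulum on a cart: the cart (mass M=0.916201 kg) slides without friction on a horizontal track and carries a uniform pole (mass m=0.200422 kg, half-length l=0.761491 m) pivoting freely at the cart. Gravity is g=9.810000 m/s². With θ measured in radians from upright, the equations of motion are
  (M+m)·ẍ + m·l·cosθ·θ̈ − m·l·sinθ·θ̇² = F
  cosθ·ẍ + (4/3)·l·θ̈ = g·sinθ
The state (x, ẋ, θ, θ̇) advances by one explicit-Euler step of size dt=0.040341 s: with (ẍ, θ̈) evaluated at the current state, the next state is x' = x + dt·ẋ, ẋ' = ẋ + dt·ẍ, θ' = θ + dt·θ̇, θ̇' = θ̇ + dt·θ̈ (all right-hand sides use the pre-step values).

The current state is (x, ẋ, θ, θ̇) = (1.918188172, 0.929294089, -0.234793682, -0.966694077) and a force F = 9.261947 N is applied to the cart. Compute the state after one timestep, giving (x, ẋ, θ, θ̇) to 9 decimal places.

(1.955676825, 1.325169037, -0.273791088, -1.436575037)

sinθ=-0.232642333, cosθ=0.972562360
temp = (F + m·l·θ̇²·sinθ)/(M+m) = (9.261947 + -0.033180049)/1.116623 = 8.264890613
θ̈ = (g·sinθ − cosθ·temp)/(l·(4/3 − m·cos²θ/(M+m))) = -11.647727123
ẍ = temp − m·l·θ̈·cosθ/(M+m) = 9.813216028
Euler: x'=1.918188172+0.040341·0.929294089=1.955676825, ẋ'=0.929294089+0.040341·9.813216028=1.325169037
       θ'=-0.234793682+0.040341·-0.966694077=-0.273791088, θ̇'=-0.966694077+0.040341·-11.647727123=-1.436575037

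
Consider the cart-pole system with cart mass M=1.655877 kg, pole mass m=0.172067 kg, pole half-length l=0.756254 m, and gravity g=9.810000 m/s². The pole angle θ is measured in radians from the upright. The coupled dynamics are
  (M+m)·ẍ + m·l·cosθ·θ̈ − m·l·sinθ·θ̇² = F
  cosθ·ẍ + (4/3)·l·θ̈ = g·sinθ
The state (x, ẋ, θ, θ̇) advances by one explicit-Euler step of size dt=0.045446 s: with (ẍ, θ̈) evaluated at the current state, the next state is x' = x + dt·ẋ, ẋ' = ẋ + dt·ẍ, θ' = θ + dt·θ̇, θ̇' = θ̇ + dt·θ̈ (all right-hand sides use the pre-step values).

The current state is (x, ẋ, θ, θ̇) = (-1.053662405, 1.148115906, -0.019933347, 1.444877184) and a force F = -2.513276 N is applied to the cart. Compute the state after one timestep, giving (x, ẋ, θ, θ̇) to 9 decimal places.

sinθ=-0.019932027, cosθ=0.999801337
temp = (F + m·l·θ̇²·sinθ)/(M+m) = (-2.513276 + -0.005414752)/1.827944 = -1.377881791
θ̈ = (g·sinθ − cosθ·temp)/(l·(4/3 − m·cos²θ/(M+m))) = 1.261310835
ẍ = temp − m·l·θ̈·cosθ/(M+m) = -1.467653238
Euler: x'=-1.053662405+0.045446·1.148115906=-1.001485130, ẋ'=1.148115906+0.045446·-1.467653238=1.081416937
       θ'=-0.019933347+0.045446·1.444877184=0.045730542, θ̇'=1.444877184+0.045446·1.261310835=1.502198716

(-1.001485130, 1.081416937, 0.045730542, 1.502198716)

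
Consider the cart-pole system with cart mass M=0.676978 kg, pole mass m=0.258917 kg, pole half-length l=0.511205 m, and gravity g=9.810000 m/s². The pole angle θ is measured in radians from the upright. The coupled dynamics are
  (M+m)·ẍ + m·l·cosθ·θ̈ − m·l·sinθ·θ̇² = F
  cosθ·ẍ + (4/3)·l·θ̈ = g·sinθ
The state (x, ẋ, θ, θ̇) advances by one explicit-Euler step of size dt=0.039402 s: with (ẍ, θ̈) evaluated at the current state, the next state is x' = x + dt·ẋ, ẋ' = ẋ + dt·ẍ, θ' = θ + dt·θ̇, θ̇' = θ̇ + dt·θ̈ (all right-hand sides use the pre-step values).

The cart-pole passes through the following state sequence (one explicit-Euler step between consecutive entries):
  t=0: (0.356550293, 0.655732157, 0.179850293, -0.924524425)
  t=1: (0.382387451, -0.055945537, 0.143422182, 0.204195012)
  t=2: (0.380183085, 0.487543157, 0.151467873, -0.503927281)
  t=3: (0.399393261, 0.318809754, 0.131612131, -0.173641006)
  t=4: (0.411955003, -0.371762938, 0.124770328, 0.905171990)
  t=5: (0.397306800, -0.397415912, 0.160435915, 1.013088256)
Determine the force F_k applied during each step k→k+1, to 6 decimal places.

F_0 = -13.193893 N
F_1 = 10.554103 N
F_2 = -2.916109 N
F_3 = -12.810714 N
F_4 = -0.263122 N

step 0→1:
  ẍ = (ẋ'−ẋ)/dt = (-0.055945537−0.655732157)/0.039402 = -18.061969
  θ̈ = (θ̇'−θ̇)/dt = (0.204195012−-0.924524425)/0.039402 = 28.646247
  sinθ=0.178882, cosθ=0.983870
  F = (M+m)·ẍ + m·l·cosθ·θ̈ − m·l·sinθ·θ̇² = -16.904106 + 3.730451 − 0.020238 = -13.193893
step 1→2:
  ẍ = (ẋ'−ẋ)/dt = (0.487543157−-0.055945537)/0.039402 = 13.793429
  θ̈ = (θ̇'−θ̇)/dt = (-0.503927281−0.204195012)/0.039402 = -17.971735
  sinθ=0.142931, cosθ=0.989733
  F = (M+m)·ẍ + m·l·cosθ·θ̈ − m·l·sinθ·θ̇² = 12.909201 + -2.354310 − 0.000789 = 10.554103
step 2→3:
  ẍ = (ẋ'−ẋ)/dt = (0.318809754−0.487543157)/0.039402 = -4.282356
  θ̈ = (θ̇'−θ̇)/dt = (-0.173641006−-0.503927281)/0.039402 = 8.382475
  sinθ=0.150889, cosθ=0.988551
  F = (M+m)·ẍ + m·l·cosθ·θ̈ − m·l·sinθ·θ̇² = -4.007836 + 1.096799 − 0.005072 = -2.916109
step 3→4:
  ẍ = (ẋ'−ẋ)/dt = (-0.371762938−0.318809754)/0.039402 = -17.526336
  θ̈ = (θ̇'−θ̇)/dt = (0.905171990−-0.173641006)/0.039402 = 27.379651
  sinθ=0.131233, cosθ=0.991352
  F = (M+m)·ẍ + m·l·cosθ·θ̈ − m·l·sinθ·θ̇² = -16.402810 + 3.592620 − 0.000524 = -12.810714
step 4→5:
  ẍ = (ẋ'−ẋ)/dt = (-0.397415912−-0.371762938)/0.039402 = -0.651058
  θ̈ = (θ̇'−θ̇)/dt = (1.013088256−0.905171990)/0.039402 = 2.738853
  sinθ=0.124447, cosθ=0.992226
  F = (M+m)·ẍ + m·l·cosθ·θ̈ − m·l·sinθ·θ̇² = -0.609322 + 0.359696 − 0.013496 = -0.263122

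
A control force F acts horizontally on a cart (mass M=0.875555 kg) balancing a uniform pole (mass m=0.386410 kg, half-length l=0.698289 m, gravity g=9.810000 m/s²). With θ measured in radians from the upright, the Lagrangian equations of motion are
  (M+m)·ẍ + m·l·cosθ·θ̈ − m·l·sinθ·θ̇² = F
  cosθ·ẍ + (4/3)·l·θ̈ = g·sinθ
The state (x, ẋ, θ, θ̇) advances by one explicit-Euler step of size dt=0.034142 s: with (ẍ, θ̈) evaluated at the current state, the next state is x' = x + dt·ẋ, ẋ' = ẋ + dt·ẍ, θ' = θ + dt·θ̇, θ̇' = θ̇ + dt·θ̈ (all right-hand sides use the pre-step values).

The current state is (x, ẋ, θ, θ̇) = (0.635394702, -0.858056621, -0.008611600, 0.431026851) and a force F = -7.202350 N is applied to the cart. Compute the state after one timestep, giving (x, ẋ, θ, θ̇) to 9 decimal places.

(0.606098933, -1.110151679, 0.006104519, 0.698682618)

sinθ=-0.008611494, cosθ=0.999962920
temp = (F + m·l·θ̇²·sinθ)/(M+m) = (-7.202350 + -0.000431689)/1.261965 = -5.707592278
θ̈ = (g·sinθ − cosθ·temp)/(l·(4/3 − m·cos²θ/(M+m))) = 7.839487046
ẍ = temp − m·l·θ̈·cosθ/(M+m) = -7.383722631
Euler: x'=0.635394702+0.034142·-0.858056621=0.606098933, ẋ'=-0.858056621+0.034142·-7.383722631=-1.110151679
       θ'=-0.008611600+0.034142·0.431026851=0.006104519, θ̇'=0.431026851+0.034142·7.839487046=0.698682618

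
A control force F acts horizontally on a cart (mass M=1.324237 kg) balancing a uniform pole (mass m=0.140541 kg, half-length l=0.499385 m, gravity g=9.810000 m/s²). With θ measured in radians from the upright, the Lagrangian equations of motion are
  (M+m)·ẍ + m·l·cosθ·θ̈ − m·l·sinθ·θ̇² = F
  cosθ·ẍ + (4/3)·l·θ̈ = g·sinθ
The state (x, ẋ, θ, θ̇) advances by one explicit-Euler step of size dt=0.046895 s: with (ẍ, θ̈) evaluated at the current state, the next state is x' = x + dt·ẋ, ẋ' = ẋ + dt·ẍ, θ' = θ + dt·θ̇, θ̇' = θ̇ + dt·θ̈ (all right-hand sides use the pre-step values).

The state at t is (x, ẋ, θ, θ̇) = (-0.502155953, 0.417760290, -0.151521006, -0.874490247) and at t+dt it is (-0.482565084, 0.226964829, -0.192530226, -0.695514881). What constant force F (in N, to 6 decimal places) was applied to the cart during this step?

F = -5.686657 N

ẍ = (ẋ'−ẋ)/dt = (0.226964829−0.417760290)/0.046895 = -4.068567
θ̈ = (θ̇'−θ̇)/dt = (-0.695514881−-0.874490247)/0.046895 = 3.816513
sinθ=-0.150942, cosθ=0.988543
F = (M+m)·ẍ + m·l·cosθ·θ̈ − m·l·sinθ·θ̇² = -5.959548 + 0.264789 − -0.008101 = -5.686657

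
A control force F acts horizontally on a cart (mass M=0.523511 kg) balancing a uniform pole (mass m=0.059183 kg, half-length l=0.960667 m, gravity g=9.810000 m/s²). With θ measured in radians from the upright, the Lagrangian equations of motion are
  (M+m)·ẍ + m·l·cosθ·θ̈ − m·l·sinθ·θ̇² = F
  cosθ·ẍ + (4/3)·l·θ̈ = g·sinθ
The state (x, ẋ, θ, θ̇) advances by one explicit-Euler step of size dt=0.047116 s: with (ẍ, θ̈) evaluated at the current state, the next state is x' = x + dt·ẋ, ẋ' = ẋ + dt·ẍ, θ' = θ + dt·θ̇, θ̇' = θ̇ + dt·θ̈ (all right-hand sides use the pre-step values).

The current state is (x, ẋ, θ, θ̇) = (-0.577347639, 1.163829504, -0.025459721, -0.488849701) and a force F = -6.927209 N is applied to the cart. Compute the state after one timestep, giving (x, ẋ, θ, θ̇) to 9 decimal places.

(-0.522512648, 0.558488491, -0.048492364, -0.025594677)

sinθ=-0.025456971, cosθ=0.999675919
temp = (F + m·l·θ̇²·sinθ)/(M+m) = (-6.927209 + -0.000345881)/0.582694 = -11.888838535
θ̈ = (g·sinθ − cosθ·temp)/(l·(4/3 − m·cos²θ/(M+m))) = 9.832223110
ẍ = temp − m·l·θ̈·cosθ/(M+m) = -12.847886344
Euler: x'=-0.577347639+0.047116·1.163829504=-0.522512648, ẋ'=1.163829504+0.047116·-12.847886344=0.558488491
       θ'=-0.025459721+0.047116·-0.488849701=-0.048492364, θ̇'=-0.488849701+0.047116·9.832223110=-0.025594677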